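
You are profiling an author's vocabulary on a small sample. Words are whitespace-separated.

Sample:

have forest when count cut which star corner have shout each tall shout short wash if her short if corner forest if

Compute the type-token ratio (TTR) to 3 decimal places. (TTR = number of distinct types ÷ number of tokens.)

N = 22 tokens, V = 15 types.
TTR = V / N = 15 / 22 = 0.682

0.682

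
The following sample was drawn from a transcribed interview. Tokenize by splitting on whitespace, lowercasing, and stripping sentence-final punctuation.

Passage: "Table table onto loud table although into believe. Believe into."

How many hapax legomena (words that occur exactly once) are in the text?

3

Frequencies: table:3, into:2, believe:2, onto:1, loud:1, although:1
Hapax (freq=1): although, loud, onto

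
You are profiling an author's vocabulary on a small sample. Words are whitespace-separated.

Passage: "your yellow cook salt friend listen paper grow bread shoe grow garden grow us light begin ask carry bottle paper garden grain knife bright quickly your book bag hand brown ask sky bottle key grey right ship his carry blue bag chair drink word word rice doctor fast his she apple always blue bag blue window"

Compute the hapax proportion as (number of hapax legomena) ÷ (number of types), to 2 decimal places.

0.74

Frequencies: grow:3, bag:3, blue:3, your:2, paper:2, garden:2, ask:2, carry:2, bottle:2, his:2, word:2, yellow:1, cook:1, salt:1, friend:1, listen:1, bread:1, shoe:1, us:1, light:1, … (22 more, each freq 1)
Hapax count = 31; type count = 42.
Ratio = 31 / 42 = 0.74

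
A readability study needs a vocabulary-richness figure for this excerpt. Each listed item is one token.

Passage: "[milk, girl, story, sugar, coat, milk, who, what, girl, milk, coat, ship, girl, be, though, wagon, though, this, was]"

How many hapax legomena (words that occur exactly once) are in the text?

9

Frequencies: milk:3, girl:3, coat:2, though:2, story:1, sugar:1, who:1, what:1, ship:1, be:1, wagon:1, this:1, was:1
Hapax (freq=1): be, ship, story, sugar, this, wagon, was, what, who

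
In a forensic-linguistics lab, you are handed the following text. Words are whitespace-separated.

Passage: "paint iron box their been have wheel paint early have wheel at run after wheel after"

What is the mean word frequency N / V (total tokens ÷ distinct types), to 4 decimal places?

N = 16 tokens, V = 11 types.
Mean frequency = N / V = 16 / 11 = 1.4545

1.4545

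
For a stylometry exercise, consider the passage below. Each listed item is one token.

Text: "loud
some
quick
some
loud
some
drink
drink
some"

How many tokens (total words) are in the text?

Tokens: loud, some, quick, some, loud, some, drink, drink, some
N = 9

9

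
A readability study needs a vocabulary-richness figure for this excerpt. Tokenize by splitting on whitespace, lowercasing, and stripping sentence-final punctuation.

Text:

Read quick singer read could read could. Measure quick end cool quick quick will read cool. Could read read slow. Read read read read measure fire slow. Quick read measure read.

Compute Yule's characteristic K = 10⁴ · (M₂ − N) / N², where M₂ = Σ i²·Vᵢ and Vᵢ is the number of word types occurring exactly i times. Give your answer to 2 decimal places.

Frequencies: read:12, quick:5, could:3, measure:3, cool:2, slow:2, singer:1, end:1, will:1, fire:1
N = 31. Frequency spectrum: V_1=4, V_2=2, V_3=2, V_5=1, V_12=1
M₂ = 1²·4 + 2²·2 + 3²·2 + 5²·1 + 12²·1 = 199
K = 10000 × (199 − 31) / 31² = 1748.18

1748.18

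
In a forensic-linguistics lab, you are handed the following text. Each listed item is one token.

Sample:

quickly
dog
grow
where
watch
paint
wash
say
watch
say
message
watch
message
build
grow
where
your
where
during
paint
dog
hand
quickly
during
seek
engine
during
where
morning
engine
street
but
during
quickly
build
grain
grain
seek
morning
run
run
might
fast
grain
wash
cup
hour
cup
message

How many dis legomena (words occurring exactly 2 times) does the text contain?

Frequencies: where:4, during:4, quickly:3, watch:3, message:3, grain:3, dog:2, grow:2, paint:2, wash:2, say:2, build:2, seek:2, engine:2, morning:2, run:2, cup:2, your:1, hand:1, street:1, … (4 more, each freq 1)
Words with frequency 2: build, cup, dog, engine, grow, morning, paint, run, say, seek, wash

11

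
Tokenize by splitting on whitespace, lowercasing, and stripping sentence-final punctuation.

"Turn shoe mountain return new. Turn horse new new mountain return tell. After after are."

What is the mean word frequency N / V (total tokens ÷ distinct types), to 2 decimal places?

1.67

N = 15 tokens, V = 9 types.
Mean frequency = N / V = 15 / 9 = 1.67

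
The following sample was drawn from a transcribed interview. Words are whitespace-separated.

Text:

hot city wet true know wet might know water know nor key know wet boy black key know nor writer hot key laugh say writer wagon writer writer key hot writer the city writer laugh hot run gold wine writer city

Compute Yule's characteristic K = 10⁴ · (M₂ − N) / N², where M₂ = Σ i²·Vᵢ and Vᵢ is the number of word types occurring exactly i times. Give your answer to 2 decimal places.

606.78

Frequencies: writer:7, know:5, hot:4, key:4, city:3, wet:3, nor:2, laugh:2, true:1, might:1, water:1, boy:1, black:1, say:1, wagon:1, the:1, run:1, gold:1, wine:1
N = 41. Frequency spectrum: V_1=11, V_2=2, V_3=2, V_4=2, V_5=1, V_7=1
M₂ = 1²·11 + 2²·2 + 3²·2 + 4²·2 + 5²·1 + 7²·1 = 143
K = 10000 × (143 − 41) / 41² = 606.78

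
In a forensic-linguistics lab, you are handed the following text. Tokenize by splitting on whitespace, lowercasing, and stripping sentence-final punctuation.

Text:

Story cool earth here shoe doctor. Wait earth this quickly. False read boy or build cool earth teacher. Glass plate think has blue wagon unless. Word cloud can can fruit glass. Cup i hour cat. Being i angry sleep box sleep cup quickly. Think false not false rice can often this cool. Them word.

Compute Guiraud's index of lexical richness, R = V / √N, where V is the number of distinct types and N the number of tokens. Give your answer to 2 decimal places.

5.17

N = 54, V = 38.
√N = 7.348469
R = 38 / 7.348469 = 5.17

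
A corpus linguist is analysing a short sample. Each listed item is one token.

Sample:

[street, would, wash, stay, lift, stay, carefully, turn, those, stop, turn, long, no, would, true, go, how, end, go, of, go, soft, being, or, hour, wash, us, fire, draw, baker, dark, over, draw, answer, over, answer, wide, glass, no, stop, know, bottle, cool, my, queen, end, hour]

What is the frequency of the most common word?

3

Frequencies: go:3, would:2, wash:2, stay:2, turn:2, stop:2, no:2, end:2, hour:2, draw:2, over:2, answer:2, street:1, lift:1, carefully:1, those:1, long:1, true:1, how:1, of:1, … (14 more, each freq 1)
Most common: 'go' with frequency 3.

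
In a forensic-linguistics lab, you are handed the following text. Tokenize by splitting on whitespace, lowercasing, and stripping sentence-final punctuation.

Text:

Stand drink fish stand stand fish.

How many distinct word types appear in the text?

3

Distinct types: {drink, fish, stand}
V = 3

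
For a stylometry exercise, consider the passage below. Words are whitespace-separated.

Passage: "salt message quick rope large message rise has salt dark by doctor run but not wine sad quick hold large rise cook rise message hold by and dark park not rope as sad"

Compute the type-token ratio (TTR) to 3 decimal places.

N = 33 tokens, V = 20 types.
TTR = V / N = 20 / 33 = 0.606

0.606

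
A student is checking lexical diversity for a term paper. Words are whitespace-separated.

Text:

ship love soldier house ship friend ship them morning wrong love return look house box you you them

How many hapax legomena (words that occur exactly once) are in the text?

7

Frequencies: ship:3, love:2, house:2, them:2, you:2, soldier:1, friend:1, morning:1, wrong:1, return:1, look:1, box:1
Hapax (freq=1): box, friend, look, morning, return, soldier, wrong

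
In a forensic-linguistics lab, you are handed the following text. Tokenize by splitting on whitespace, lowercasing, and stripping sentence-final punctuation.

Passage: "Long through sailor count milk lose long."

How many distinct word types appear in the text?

6

Distinct types: {count, long, lose, milk, sailor, through}
V = 6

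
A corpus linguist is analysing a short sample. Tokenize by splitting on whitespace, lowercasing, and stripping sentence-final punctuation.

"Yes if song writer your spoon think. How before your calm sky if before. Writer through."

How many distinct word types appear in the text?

12

Distinct types: {before, calm, how, if, sky, song, spoon, think, through, writer, yes, your}
V = 12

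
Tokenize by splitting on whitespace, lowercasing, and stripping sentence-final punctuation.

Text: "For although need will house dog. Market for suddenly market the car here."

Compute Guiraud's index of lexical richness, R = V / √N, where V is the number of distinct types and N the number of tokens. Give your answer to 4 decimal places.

N = 13, V = 11.
√N = 3.605551
R = 11 / 3.605551 = 3.0509

3.0509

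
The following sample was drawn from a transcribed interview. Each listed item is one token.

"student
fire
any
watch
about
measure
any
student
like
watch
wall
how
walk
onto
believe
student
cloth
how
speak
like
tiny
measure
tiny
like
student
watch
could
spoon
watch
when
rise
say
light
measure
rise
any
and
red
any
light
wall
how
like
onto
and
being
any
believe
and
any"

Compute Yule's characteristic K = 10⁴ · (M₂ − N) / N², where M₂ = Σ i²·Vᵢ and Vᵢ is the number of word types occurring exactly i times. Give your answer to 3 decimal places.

384.000

Frequencies: any:6, student:4, watch:4, like:4, measure:3, how:3, and:3, wall:2, onto:2, believe:2, tiny:2, rise:2, light:2, fire:1, about:1, walk:1, cloth:1, speak:1, could:1, spoon:1, … (4 more, each freq 1)
N = 50. Frequency spectrum: V_1=11, V_2=6, V_3=3, V_4=3, V_6=1
M₂ = 1²·11 + 2²·6 + 3²·3 + 4²·3 + 6²·1 = 146
K = 10000 × (146 − 50) / 50² = 384.000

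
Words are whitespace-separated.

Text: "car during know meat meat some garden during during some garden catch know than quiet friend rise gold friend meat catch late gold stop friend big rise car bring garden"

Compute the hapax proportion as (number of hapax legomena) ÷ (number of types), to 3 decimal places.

Frequencies: during:3, meat:3, garden:3, friend:3, car:2, know:2, some:2, catch:2, rise:2, gold:2, than:1, quiet:1, late:1, stop:1, big:1, bring:1
Hapax count = 6; type count = 16.
Ratio = 6 / 16 = 0.375

0.375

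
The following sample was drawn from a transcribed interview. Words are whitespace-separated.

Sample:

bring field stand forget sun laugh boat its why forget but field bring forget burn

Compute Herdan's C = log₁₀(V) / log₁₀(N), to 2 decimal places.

0.89

N = 15, V = 11.
log₁₀(V) = 1.041393, log₁₀(N) = 1.176091
C = 1.041393 / 1.176091 = 0.89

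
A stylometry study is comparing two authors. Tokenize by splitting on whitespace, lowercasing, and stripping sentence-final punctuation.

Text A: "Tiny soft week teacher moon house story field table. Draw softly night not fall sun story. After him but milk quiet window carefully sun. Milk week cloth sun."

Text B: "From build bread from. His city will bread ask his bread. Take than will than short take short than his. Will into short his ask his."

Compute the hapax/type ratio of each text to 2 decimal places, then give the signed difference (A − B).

0.56

A: hapax=19, V=23, ratio=0.83
B: hapax=3, V=11, ratio=0.27
Difference = 0.83 − 0.27 = 0.56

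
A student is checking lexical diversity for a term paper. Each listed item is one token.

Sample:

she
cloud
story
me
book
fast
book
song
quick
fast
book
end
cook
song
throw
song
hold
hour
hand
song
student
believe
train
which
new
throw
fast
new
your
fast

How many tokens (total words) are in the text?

30

Tokens: she, cloud, story, me, book, fast, book, song, quick, fast, book, end, cook, song, throw, song, hold, hour, hand, song, student, believe, train, which, new, throw, fast, new, your, fast
N = 30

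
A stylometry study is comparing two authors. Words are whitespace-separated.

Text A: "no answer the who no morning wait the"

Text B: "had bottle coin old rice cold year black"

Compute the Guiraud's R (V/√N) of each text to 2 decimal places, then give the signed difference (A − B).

-0.71

A: V=6, N=8, R=2.12
B: V=8, N=8, R=2.83
Difference = 2.12 − 2.83 = -0.71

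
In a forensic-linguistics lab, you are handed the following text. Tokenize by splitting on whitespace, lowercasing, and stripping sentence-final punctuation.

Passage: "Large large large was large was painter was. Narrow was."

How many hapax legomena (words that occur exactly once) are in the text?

Frequencies: large:4, was:4, painter:1, narrow:1
Hapax (freq=1): narrow, painter

2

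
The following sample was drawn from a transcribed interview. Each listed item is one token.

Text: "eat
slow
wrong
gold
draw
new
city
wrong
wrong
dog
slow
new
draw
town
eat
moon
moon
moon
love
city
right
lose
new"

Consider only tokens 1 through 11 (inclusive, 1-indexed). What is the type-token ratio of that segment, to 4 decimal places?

0.7273

Segment tokens 1–11: eat, slow, wrong, gold, draw, new, city, wrong, wrong, dog, slow
Segment N = 11, segment V = 8.
TTR = 8 / 11 = 0.7273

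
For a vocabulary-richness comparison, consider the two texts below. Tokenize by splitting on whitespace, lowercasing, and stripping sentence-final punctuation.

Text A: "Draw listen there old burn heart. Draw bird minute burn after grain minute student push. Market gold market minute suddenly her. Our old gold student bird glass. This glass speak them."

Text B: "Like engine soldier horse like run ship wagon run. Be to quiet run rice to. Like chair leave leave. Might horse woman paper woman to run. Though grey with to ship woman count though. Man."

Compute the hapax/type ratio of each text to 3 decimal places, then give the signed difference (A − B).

A: hapax=12, V=21, ratio=0.571
B: hapax=13, V=21, ratio=0.619
Difference = 0.571 − 0.619 = -0.048

-0.048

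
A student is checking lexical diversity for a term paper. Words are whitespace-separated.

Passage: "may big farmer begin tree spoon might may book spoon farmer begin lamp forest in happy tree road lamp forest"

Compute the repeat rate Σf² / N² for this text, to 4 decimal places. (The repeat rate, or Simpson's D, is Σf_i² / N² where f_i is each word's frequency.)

Frequencies: may:2, farmer:2, begin:2, tree:2, spoon:2, lamp:2, forest:2, big:1, might:1, book:1, in:1, happy:1, road:1
Σf² = 34; N² = 400
Repeat rate = 34 / 400 = 0.0850

0.0850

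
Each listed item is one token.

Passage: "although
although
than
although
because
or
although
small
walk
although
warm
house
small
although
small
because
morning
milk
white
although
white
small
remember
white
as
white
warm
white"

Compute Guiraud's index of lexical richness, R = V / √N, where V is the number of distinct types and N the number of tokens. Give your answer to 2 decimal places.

2.46

N = 28, V = 13.
√N = 5.291503
R = 13 / 5.291503 = 2.46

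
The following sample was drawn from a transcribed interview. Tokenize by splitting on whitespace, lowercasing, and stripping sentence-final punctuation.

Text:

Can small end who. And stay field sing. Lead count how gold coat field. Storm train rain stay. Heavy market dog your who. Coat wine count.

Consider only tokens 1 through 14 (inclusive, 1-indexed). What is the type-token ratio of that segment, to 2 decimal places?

0.93

Segment tokens 1–14: can, small, end, who, and, stay, field, sing, lead, count, how, gold, coat, field
Segment N = 14, segment V = 13.
TTR = 13 / 14 = 0.93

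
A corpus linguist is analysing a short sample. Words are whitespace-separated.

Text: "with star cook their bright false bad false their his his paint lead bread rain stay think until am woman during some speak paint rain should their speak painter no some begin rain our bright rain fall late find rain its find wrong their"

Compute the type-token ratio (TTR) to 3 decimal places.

0.682

N = 44 tokens, V = 30 types.
TTR = V / N = 30 / 44 = 0.682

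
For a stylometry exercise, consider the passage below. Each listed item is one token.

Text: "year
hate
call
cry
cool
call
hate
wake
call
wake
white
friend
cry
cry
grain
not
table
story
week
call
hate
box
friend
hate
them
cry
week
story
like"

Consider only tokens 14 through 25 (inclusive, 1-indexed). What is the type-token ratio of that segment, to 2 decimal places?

Segment tokens 14–25: cry, grain, not, table, story, week, call, hate, box, friend, hate, them
Segment N = 12, segment V = 11.
TTR = 11 / 12 = 0.92

0.92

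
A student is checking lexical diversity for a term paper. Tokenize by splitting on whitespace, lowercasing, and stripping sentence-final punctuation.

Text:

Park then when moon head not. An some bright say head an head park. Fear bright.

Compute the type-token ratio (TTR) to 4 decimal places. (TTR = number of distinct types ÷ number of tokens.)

0.6875

N = 16 tokens, V = 11 types.
TTR = V / N = 11 / 16 = 0.6875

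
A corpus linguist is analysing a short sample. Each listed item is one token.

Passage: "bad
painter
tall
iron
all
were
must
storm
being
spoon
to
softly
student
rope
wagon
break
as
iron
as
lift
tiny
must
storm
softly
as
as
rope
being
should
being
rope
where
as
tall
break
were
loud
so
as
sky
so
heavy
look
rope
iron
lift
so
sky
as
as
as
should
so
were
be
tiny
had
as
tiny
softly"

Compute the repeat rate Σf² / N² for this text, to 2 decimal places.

Frequencies: as:10, rope:4, so:4, iron:3, were:3, being:3, softly:3, tiny:3, tall:2, must:2, storm:2, break:2, lift:2, should:2, sky:2, bad:1, painter:1, all:1, spoon:1, to:1, … (8 more, each freq 1)
Σf² = 218; N² = 3600
Repeat rate = 218 / 3600 = 0.06

0.06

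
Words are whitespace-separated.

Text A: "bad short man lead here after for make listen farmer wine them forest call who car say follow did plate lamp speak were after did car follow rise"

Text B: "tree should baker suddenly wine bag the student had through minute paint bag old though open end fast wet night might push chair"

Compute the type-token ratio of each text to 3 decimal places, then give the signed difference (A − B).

TTR(A) = 24/28 = 0.857
TTR(B) = 22/23 = 0.957
Difference = 0.857 − 0.957 = -0.100

-0.100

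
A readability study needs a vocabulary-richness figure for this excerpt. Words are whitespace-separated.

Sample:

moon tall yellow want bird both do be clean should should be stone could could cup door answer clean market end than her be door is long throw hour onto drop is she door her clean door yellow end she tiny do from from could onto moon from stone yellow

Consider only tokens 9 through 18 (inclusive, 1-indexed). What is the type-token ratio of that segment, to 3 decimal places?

Segment tokens 9–18: clean, should, should, be, stone, could, could, cup, door, answer
Segment N = 10, segment V = 8.
TTR = 8 / 10 = 0.800

0.800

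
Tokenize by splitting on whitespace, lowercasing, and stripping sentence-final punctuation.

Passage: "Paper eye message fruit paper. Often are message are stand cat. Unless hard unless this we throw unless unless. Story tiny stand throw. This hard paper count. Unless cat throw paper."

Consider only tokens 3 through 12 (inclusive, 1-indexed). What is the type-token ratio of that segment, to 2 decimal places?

Segment tokens 3–12: message, fruit, paper, often, are, message, are, stand, cat, unless
Segment N = 10, segment V = 8.
TTR = 8 / 10 = 0.80

0.80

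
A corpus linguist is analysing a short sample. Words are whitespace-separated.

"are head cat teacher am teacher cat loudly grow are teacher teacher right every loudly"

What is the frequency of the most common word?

Frequencies: teacher:4, are:2, cat:2, loudly:2, head:1, am:1, grow:1, right:1, every:1
Most common: 'teacher' with frequency 4.

4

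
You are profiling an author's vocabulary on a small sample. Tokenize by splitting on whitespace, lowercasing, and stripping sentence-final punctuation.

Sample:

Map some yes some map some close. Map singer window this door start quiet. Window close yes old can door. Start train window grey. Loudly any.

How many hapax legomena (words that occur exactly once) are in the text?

9

Frequencies: map:3, some:3, window:3, yes:2, close:2, door:2, start:2, singer:1, this:1, quiet:1, old:1, can:1, train:1, grey:1, loudly:1, any:1
Hapax (freq=1): any, can, grey, loudly, old, quiet, singer, this, train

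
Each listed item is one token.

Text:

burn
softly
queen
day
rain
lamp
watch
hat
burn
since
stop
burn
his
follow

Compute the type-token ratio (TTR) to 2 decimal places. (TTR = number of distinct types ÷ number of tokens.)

N = 14 tokens, V = 12 types.
TTR = V / N = 12 / 14 = 0.86

0.86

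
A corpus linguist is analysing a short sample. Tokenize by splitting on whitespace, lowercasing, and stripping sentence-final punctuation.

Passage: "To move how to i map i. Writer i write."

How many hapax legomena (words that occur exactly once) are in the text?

5

Frequencies: i:3, to:2, move:1, how:1, map:1, writer:1, write:1
Hapax (freq=1): how, map, move, write, writer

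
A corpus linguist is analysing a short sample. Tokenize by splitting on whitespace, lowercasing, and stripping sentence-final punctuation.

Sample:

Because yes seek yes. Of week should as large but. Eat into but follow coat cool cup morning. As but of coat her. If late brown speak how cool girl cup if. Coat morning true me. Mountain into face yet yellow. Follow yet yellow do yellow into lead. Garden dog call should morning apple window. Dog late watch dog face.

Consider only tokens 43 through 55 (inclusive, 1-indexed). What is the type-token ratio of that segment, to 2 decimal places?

0.92

Segment tokens 43–55: yet, yellow, do, yellow, into, lead, garden, dog, call, should, morning, apple, window
Segment N = 13, segment V = 12.
TTR = 12 / 13 = 0.92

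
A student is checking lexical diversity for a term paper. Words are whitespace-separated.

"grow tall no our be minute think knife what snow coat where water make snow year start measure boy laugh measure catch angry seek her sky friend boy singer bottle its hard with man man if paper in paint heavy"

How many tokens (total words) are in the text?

40

Tokens: grow, tall, no, our, be, minute, think, knife, what, snow, coat, where, water, make, snow, year, start, measure, boy, laugh, measure, catch, angry, seek, her, sky, friend, boy, singer, bottle, its, hard, with, man, man, if, paper, in, paint, heavy
N = 40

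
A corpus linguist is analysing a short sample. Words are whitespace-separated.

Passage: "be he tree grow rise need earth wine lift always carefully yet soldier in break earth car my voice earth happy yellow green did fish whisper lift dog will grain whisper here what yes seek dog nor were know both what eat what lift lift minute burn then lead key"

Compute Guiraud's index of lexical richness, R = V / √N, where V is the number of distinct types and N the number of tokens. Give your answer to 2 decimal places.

5.80

N = 50, V = 41.
√N = 7.071068
R = 41 / 7.071068 = 5.80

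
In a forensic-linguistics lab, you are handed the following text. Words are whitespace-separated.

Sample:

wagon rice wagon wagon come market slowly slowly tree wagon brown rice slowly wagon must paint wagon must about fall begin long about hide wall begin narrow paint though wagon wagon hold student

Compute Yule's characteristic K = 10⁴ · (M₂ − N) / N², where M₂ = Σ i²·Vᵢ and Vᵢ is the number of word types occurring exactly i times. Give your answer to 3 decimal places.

661.157

Frequencies: wagon:8, slowly:3, rice:2, must:2, paint:2, about:2, begin:2, come:1, market:1, tree:1, brown:1, fall:1, long:1, hide:1, wall:1, narrow:1, though:1, hold:1, student:1
N = 33. Frequency spectrum: V_1=12, V_2=5, V_3=1, V_8=1
M₂ = 1²·12 + 2²·5 + 3²·1 + 8²·1 = 105
K = 10000 × (105 − 33) / 33² = 661.157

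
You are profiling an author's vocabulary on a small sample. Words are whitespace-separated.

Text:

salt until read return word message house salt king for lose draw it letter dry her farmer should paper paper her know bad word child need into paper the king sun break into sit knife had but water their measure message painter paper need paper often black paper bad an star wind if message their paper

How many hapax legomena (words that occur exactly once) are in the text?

30

Frequencies: paper:7, message:3, salt:2, word:2, king:2, her:2, bad:2, need:2, into:2, their:2, until:1, read:1, return:1, house:1, for:1, lose:1, draw:1, it:1, letter:1, dry:1, … (20 more, each freq 1)
Hapax (freq=1): an, black, break, but, child, draw, dry, farmer, for, had, house, if, it, knife, know, letter, lose, measure, often, painter, read, return, should, sit, star, sun, the, until, water, wind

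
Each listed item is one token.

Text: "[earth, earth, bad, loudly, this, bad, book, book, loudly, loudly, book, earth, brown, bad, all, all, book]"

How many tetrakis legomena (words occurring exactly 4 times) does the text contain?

1

Frequencies: book:4, earth:3, bad:3, loudly:3, all:2, this:1, brown:1
Words with frequency 4: book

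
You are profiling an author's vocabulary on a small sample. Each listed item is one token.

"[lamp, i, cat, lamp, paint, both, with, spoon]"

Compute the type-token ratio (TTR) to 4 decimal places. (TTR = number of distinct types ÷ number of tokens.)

0.8750

N = 8 tokens, V = 7 types.
TTR = V / N = 7 / 8 = 0.8750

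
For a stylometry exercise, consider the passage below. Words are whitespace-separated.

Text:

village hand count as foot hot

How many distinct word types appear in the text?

Distinct types: {as, count, foot, hand, hot, village}
V = 6

6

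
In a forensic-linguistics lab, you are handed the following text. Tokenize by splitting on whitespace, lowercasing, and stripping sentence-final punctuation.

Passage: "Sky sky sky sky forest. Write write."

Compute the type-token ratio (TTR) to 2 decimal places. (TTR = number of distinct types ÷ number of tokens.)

0.43

N = 7 tokens, V = 3 types.
TTR = V / N = 3 / 7 = 0.43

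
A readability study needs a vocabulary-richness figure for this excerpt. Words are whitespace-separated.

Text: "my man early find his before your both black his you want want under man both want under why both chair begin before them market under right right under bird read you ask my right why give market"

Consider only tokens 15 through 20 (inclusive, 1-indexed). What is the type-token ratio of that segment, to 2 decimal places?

Segment tokens 15–20: man, both, want, under, why, both
Segment N = 6, segment V = 5.
TTR = 5 / 6 = 0.83

0.83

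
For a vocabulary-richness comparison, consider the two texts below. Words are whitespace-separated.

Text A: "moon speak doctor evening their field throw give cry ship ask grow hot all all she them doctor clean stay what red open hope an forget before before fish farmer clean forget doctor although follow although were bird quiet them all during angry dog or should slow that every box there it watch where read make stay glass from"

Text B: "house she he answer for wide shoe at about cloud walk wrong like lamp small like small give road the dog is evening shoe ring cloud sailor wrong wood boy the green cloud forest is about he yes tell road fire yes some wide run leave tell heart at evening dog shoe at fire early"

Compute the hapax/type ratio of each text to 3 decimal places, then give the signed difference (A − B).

0.323

A: hapax=41, V=49, ratio=0.837
B: hapax=18, V=35, ratio=0.514
Difference = 0.837 − 0.514 = 0.323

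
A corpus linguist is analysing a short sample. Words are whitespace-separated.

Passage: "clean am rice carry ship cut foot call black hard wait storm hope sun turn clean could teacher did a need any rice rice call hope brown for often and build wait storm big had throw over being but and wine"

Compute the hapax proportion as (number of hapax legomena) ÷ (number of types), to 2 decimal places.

0.79

Frequencies: rice:3, clean:2, call:2, wait:2, storm:2, hope:2, and:2, am:1, carry:1, ship:1, cut:1, foot:1, black:1, hard:1, sun:1, turn:1, could:1, teacher:1, did:1, a:1, … (13 more, each freq 1)
Hapax count = 26; type count = 33.
Ratio = 26 / 33 = 0.79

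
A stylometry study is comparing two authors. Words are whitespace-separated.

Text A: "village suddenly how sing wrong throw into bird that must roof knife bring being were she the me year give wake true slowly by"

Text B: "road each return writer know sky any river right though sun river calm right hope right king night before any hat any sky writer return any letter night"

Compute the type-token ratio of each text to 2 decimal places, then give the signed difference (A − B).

0.36

TTR(A) = 24/24 = 1.00
TTR(B) = 18/28 = 0.64
Difference = 1.00 − 0.64 = 0.36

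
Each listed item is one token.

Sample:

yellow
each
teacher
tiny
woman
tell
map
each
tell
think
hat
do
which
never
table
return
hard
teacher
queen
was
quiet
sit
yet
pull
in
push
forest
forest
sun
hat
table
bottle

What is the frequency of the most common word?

Frequencies: each:2, teacher:2, tell:2, hat:2, table:2, forest:2, yellow:1, tiny:1, woman:1, map:1, think:1, do:1, which:1, never:1, return:1, hard:1, queen:1, was:1, quiet:1, sit:1, … (6 more, each freq 1)
Most common: 'each' with frequency 2.

2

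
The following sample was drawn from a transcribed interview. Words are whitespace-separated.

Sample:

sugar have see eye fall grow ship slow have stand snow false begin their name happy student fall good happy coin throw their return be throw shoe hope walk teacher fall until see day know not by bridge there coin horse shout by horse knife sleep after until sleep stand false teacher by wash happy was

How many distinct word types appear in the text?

Distinct types: {after, be, begin, bridge, by, coin, day, eye, fall, false, good, grow, happy, have, hope, horse, knife, know, name, not, return, see, ship, shoe, shout, sleep, slow, snow, stand, student, sugar, teacher, their, there, throw, until, walk, was, wash}
V = 39

39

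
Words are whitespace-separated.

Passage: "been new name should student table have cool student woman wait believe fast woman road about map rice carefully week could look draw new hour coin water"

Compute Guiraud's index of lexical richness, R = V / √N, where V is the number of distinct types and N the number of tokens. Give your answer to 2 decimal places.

N = 27, V = 24.
√N = 5.196152
R = 24 / 5.196152 = 4.62

4.62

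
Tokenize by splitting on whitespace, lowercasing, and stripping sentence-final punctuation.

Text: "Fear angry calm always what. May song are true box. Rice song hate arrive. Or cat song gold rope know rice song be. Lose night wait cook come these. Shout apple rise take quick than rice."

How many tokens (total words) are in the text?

Tokens: fear, angry, calm, always, what, may, song, are, true, box, rice, song, hate, arrive, or, cat, song, gold, rope, know, rice, song, be, lose, night, wait, cook, come, these, shout, apple, rise, take, quick, than, rice
N = 36

36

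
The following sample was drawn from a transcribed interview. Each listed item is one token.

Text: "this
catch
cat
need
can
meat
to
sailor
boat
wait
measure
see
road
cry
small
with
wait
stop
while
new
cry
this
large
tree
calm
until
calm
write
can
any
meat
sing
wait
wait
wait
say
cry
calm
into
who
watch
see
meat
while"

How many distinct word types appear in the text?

30

Distinct types: {any, boat, calm, can, cat, catch, cry, into, large, measure, meat, need, new, road, sailor, say, see, sing, small, stop, this, to, tree, until, wait, watch, while, who, with, write}
V = 30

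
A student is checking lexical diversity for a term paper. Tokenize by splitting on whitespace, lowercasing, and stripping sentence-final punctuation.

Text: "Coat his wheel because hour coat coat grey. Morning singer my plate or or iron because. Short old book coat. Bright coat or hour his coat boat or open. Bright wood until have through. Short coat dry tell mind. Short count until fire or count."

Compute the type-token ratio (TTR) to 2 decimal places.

0.60

N = 45 tokens, V = 27 types.
TTR = V / N = 27 / 45 = 0.60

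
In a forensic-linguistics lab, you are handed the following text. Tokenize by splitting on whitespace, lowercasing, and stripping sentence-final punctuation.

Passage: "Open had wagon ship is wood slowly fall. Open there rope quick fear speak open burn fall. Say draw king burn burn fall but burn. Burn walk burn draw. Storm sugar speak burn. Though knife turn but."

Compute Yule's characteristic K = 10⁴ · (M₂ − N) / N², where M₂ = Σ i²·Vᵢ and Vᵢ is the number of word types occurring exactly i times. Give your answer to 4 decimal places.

438.2761

Frequencies: burn:7, open:3, fall:3, speak:2, draw:2, but:2, had:1, wagon:1, ship:1, is:1, wood:1, slowly:1, there:1, rope:1, quick:1, fear:1, say:1, king:1, walk:1, storm:1, … (4 more, each freq 1)
N = 37. Frequency spectrum: V_1=18, V_2=3, V_3=2, V_7=1
M₂ = 1²·18 + 2²·3 + 3²·2 + 7²·1 = 97
K = 10000 × (97 − 37) / 37² = 438.2761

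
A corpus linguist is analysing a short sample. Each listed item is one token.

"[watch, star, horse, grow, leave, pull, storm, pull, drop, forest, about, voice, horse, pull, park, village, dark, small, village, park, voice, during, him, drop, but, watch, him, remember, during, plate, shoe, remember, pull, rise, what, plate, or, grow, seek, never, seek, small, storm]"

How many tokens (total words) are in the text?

Tokens: watch, star, horse, grow, leave, pull, storm, pull, drop, forest, about, voice, horse, pull, park, village, dark, small, village, park, voice, during, him, drop, but, watch, him, remember, during, plate, shoe, remember, pull, rise, what, plate, or, grow, seek, never, seek, small, storm
N = 43

43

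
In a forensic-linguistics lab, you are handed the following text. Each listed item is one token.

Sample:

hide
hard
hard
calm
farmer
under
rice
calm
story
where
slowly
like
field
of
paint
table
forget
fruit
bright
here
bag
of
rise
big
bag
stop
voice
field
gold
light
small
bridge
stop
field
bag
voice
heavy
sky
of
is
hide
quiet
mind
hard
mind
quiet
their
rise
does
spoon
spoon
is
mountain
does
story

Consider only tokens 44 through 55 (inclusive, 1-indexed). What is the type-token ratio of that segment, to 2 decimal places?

Segment tokens 44–55: hard, mind, quiet, their, rise, does, spoon, spoon, is, mountain, does, story
Segment N = 12, segment V = 10.
TTR = 10 / 12 = 0.83

0.83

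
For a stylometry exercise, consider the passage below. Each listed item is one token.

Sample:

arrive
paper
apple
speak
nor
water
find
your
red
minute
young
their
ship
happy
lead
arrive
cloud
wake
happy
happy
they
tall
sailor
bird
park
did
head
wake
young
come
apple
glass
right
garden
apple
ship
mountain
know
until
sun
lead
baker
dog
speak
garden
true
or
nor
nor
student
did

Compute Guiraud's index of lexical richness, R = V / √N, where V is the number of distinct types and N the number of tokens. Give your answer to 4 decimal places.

5.1810

N = 51, V = 37.
√N = 7.141428
R = 37 / 7.141428 = 5.1810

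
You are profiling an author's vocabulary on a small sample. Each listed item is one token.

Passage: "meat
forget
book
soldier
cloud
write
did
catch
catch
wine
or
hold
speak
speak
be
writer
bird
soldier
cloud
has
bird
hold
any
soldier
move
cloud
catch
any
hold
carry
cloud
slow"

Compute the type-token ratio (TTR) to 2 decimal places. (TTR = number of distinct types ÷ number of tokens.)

N = 32 tokens, V = 20 types.
TTR = V / N = 20 / 32 = 0.63

0.63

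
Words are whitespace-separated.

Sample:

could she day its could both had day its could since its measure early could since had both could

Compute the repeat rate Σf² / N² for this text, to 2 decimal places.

0.15

Frequencies: could:5, its:3, day:2, both:2, had:2, since:2, she:1, measure:1, early:1
Σf² = 53; N² = 361
Repeat rate = 53 / 361 = 0.15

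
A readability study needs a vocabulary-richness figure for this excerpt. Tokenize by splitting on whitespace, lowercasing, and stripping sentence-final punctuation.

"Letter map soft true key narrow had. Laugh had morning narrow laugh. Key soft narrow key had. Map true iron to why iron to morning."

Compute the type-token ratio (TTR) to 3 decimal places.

N = 25 tokens, V = 12 types.
TTR = V / N = 12 / 25 = 0.480

0.480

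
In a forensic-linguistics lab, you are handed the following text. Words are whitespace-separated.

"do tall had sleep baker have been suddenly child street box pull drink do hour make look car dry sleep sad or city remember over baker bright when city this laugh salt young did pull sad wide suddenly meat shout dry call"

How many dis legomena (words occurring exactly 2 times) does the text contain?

Frequencies: do:2, sleep:2, baker:2, suddenly:2, pull:2, dry:2, sad:2, city:2, tall:1, had:1, have:1, been:1, child:1, street:1, box:1, drink:1, hour:1, make:1, look:1, car:1, … (14 more, each freq 1)
Words with frequency 2: baker, city, do, dry, pull, sad, sleep, suddenly

8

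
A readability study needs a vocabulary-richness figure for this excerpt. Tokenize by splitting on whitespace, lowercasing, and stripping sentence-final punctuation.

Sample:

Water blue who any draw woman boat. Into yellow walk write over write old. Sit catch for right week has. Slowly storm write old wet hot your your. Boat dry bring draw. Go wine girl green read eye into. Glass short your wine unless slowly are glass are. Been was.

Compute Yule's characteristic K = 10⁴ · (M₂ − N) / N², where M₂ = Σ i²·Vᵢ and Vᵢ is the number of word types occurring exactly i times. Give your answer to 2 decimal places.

112.00

Frequencies: write:3, your:3, draw:2, boat:2, into:2, old:2, slowly:2, wine:2, glass:2, are:2, water:1, blue:1, who:1, any:1, woman:1, yellow:1, walk:1, over:1, sit:1, catch:1, … (18 more, each freq 1)
N = 50. Frequency spectrum: V_1=28, V_2=8, V_3=2
M₂ = 1²·28 + 2²·8 + 3²·2 = 78
K = 10000 × (78 − 50) / 50² = 112.00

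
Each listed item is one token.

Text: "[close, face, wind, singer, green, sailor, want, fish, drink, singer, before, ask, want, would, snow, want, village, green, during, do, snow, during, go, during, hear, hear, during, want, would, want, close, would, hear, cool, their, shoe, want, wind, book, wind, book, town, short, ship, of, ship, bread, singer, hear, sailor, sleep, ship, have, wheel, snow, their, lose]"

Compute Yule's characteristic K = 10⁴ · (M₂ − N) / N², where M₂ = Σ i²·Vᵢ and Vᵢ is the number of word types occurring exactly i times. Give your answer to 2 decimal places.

289.32

Frequencies: want:6, during:4, hear:4, wind:3, singer:3, would:3, snow:3, ship:3, close:2, green:2, sailor:2, their:2, book:2, face:1, fish:1, drink:1, before:1, ask:1, village:1, do:1, … (11 more, each freq 1)
N = 57. Frequency spectrum: V_1=18, V_2=5, V_3=5, V_4=2, V_6=1
M₂ = 1²·18 + 2²·5 + 3²·5 + 4²·2 + 6²·1 = 151
K = 10000 × (151 − 57) / 57² = 289.32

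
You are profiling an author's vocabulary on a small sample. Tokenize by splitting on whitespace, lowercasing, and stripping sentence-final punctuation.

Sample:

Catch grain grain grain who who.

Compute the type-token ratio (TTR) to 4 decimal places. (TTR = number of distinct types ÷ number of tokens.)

N = 6 tokens, V = 3 types.
TTR = V / N = 3 / 6 = 0.5000

0.5000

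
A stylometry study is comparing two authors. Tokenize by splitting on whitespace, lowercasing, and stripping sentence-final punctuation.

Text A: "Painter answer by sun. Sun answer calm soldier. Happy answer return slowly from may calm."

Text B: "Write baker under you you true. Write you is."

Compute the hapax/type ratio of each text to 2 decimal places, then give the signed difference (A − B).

0.06

A: hapax=8, V=11, ratio=0.73
B: hapax=4, V=6, ratio=0.67
Difference = 0.73 − 0.67 = 0.06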